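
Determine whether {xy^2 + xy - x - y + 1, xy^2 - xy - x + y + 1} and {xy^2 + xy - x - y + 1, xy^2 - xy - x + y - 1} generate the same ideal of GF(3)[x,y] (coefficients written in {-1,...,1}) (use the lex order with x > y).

Since reduced Gröbner bases are canonical representatives of ideals under a given ordering, it suffices to compute and compare them.
Buchberger on the first generating set:
f_1 = xy^2 + xy - x - y + 1, LT = xy^2.
f_2 = xy^2 - xy - x + y + 1, LT = xy^2.

S(f_1,f_2): lcm = xy^2. S = -xy + y.
  leading term xy: no divisor's leading term divides it; move -xy to the remainder.
  leading term y: no divisor's leading term divides it; move y to the remainder.
  remainder -xy + y ≠ 0; add g_3 = -xy + y to the basis.

S(f_1,g_3): lcm = xy^2. S = xy - x + y^2 - y + 1.
  leading term xy: subtract (-1)·g_3 from xy - x + y^2 - y + 1 → -x + y^2 + 1
  leading term x: no divisor's leading term divides it; move -x to the remainder.
  leading term y^2: no divisor's leading term divides it; move y^2 to the remainder.
  leading term 1: no divisor's leading term divides it; move 1 to the remainder.
  remainder -x + y^2 + 1 ≠ 0; add g_4 = -x + y^2 + 1 to the basis.

S(f_1,g_4): lcm = xy^2. S = xy - x + y^4 + y^2 - y + 1.
  leading term xy: subtract (-1)·g_3 from xy - x + y^4 + y^2 - y + 1 → -x + y^4 + y^2 + 1
  leading term x: subtract (1)·g_4 from -x + y^4 + y^2 + 1 → y^4
  leading term y^4: no divisor's leading term divides it; move y^4 to the remainder.
  remainder y^4 ≠ 0; add g_5 = y^4 to the basis.

S(g_3,g_4): lcm = xy. S = y^3.
  leading term y^3: no divisor's leading term divides it; move y^3 to the remainder.
  remainder y^3 ≠ 0; add g_6 = y^3 to the basis.

The other S-polynomials (S(f_2,g_3), S(f_2,g_4), S(f_1,g_5), S(f_2,g_5), S(g_3,g_5), S(g_4,g_5), S(f_1,g_6), S(f_2,g_6), S(g_3,g_6), S(g_4,g_6), S(g_5,g_6)) all reduce to 0 modulo the current basis, so we have a Gröbner basis.
Inter-reduce: drop elements whose leading term is divisible by another's, tail-reduce, and make monic.
Reduced Gröbner basis: {x - y^2 - 1, y^3}.

Buchberger on the second generating set:
h_1 = xy^2 + xy - x - y + 1, LT = xy^2.
h_2 = xy^2 - xy - x + y - 1, LT = xy^2.

S(h_1,h_2): lcm = xy^2. S = -xy + y - 1.
  leading term xy: no divisor's leading term divides it; move -xy to the remainder.
  leading term y: no divisor's leading term divides it; move y to the remainder.
  leading term 1: no divisor's leading term divides it; move -1 to the remainder.
  remainder -xy + y - 1 ≠ 0; add k_3 = -xy + y - 1 to the basis.

S(h_1,k_3): lcm = xy^2. S = xy - x + y^2 + y + 1.
  leading term xy: subtract (-1)·k_3 from xy - x + y^2 + y + 1 → -x + y^2 - y
  leading term x: no divisor's leading term divides it; move -x to the remainder.
  leading term y^2: no divisor's leading term divides it; move y^2 to the remainder.
  leading term y: no divisor's leading term divides it; move -y to the remainder.
  remainder -x + y^2 - y ≠ 0; add k_4 = -x + y^2 - y to the basis.

S(h_1,k_4): lcm = xy^2. S = xy - x + y^4 - y^3 - y + 1.
  leading term xy: subtract (-1)·k_3 from xy - x + y^4 - y^3 - y + 1 → -x + y^4 - y^3
  leading term x: subtract (1)·k_4 from -x + y^4 - y^3 → y^4 - y^3 - y^2 + y
  leading term y^4: no divisor's leading term divides it; move y^4 to the remainder.
  leading term y^3: no divisor's leading term divides it; move -y^3 to the remainder.
  leading term y^2: no divisor's leading term divides it; move -y^2 to the remainder.
  leading term y: no divisor's leading term divides it; move y to the remainder.
  remainder y^4 - y^3 - y^2 + y ≠ 0; add k_5 = y^4 - y^3 - y^2 + y to the basis.

S(k_3,k_4): lcm = xy. S = y^3 - y^2 - y + 1.
  leading term y^3: no divisor's leading term divides it; move y^3 to the remainder.
  leading term y^2: no divisor's leading term divides it; move -y^2 to the remainder.
  leading term y: no divisor's leading term divides it; move -y to the remainder.
  leading term 1: no divisor's leading term divides it; move 1 to the remainder.
  remainder y^3 - y^2 - y + 1 ≠ 0; add k_6 = y^3 - y^2 - y + 1 to the basis.

The other S-polynomials (S(h_2,k_3), S(h_2,k_4), S(h_1,k_5), S(h_2,k_5), S(k_3,k_5), S(k_4,k_5), S(h_1,k_6), S(h_2,k_6), S(k_3,k_6), S(k_4,k_6), S(k_5,k_6)) all reduce to 0 modulo the current basis, so we have a Gröbner basis.
Inter-reduce: drop elements whose leading term is divisible by another's, tail-reduce, and make monic.
Reduced Gröbner basis: {x - y^2 + y, y^3 - y^2 - y + 1}.

These differ, so the ideals are not equal.

No, the ideals differ.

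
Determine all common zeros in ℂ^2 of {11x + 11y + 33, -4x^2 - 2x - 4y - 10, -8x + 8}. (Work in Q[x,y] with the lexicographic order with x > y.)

{(1, -4)}

Compute a lex Gröbner basis by Buchberger's algorithm.
f_1 = 11x + 11y + 33, LT = x.
f_2 = -4x^2 - 2x - 4y - 10, LT = x^2.
f_3 = -8x + 8, LT = x.

S(f_1,f_2): lcm = x^2. S = xy + 5/2x - y - 5/2.
  leading term xy: subtract (1/11y)·f_1 from xy + 5/2x - y - 5/2 → 5/2x - y^2 - 4y - 5/2
  leading term x: subtract (5/22)·f_1 from 5/2x - y^2 - 4y - 5/2 → -y^2 - 13/2y - 10
  leading term y^2: no divisor's leading term divides it; move -y^2 to the remainder.
  leading term y: no divisor's leading term divides it; move -13/2y to the remainder.
  leading term 1: no divisor's leading term divides it; move -10 to the remainder.
  remainder -y^2 - 13/2y - 10 ≠ 0; add h_4 = -y^2 - 13/2y - 10 to the basis.

S(f_1,f_3): lcm = x. S = y + 4.
  leading term y: no divisor's leading term divides it; move y to the remainder.
  leading term 1: no divisor's leading term divides it; move 4 to the remainder.
  remainder y + 4 ≠ 0; add h_5 = y + 4 to the basis.

S(f_2,f_3): lcm = x^2. S = 3/2x + y + 5/2.
  leading term x: subtract (3/22)·f_1 from 3/2x + y + 5/2 → -1/2y - 2
  leading term y: subtract (-1/2)·h_5 from -1/2y - 2 → 0
  remainder 0.

S(f_1,h_4): leading monomials are coprime, so the S-polynomial reduces to 0 (Buchberger's first criterion).
S(f_2,h_4): leading monomials are coprime, so the S-polynomial reduces to 0 (Buchberger's first criterion).
S(f_3,h_4): leading monomials are coprime, so the S-polynomial reduces to 0 (Buchberger's first criterion).
S(f_1,h_5): leading monomials are coprime, so the S-polynomial reduces to 0 (Buchberger's first criterion).
S(f_2,h_5): leading monomials are coprime, so the S-polynomial reduces to 0 (Buchberger's first criterion).
S(f_3,h_5): leading monomials are coprime, so the S-polynomial reduces to 0 (Buchberger's first criterion).
S(h_4,h_5): lcm = y^2. S = 5/2y + 10.
  leading term y: subtract (5/2)·h_5 from 5/2y + 10 → 0
  remainder 0.

Every S-polynomial of the final basis reduces to 0, so we have a Gröbner basis.
Inter-reduce: drop elements whose leading term is divisible by another's, tail-reduce, and make monic.
Reduced Gröbner basis: {x - 1, y + 4}.

Elimination: the polynomial y + 4 lies in the elimination ideal for y, so y ∈ {-4}. For each such y, the remaining basis elements (now univariate) give the rest of the solution.
  y = -4: the earlier basis element becomes x - 1 = 0, giving x = 1 — point (1, -4).
Substituting each solution back into the original system confirms all equations vanish.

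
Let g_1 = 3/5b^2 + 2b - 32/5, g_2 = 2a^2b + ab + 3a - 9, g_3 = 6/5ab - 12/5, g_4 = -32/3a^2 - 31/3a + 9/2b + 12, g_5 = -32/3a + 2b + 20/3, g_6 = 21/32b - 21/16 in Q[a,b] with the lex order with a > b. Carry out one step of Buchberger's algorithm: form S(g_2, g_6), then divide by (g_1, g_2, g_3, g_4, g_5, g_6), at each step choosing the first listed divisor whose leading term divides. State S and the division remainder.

lcm(LM(g_2), LM(g_6)) = a^2b.
S = (lcm/LT(g_2))·g_2 − (lcm/LT(g_6))·g_6 = 2a^2 + 1/2ab + 3/2a - 9/2.
Reduce S modulo (g_1, g_2, g_3, g_4, g_5, g_6) in that order:
  leading term a^2: subtract (-3/16)·g_4 from 2a^2 + 1/2ab + 3/2a - 9/2 → 1/2ab - 7/16a + 27/32b - 9/4
  leading term ab: subtract (5/12)·g_3 from 1/2ab - 7/16a + 27/32b - 9/4 → -7/16a + 27/32b - 5/4
  leading term a: subtract (21/512)·g_5 from -7/16a + 27/32b - 5/4 → 195/256b - 195/128
  leading term b: subtract (65/56)·g_6 from 195/256b - 195/128 → 0
The remainder is 0, so this S-polynomial contributes no new basis element.
An S-polynomial is built so that the two leading terms cancel; whether anything survives reduction is exactly the Gröbner-basis criterion.

S(g_2, g_6) = 2a^2 + 1/2ab + 3/2a - 9/2; remainder on division = 0.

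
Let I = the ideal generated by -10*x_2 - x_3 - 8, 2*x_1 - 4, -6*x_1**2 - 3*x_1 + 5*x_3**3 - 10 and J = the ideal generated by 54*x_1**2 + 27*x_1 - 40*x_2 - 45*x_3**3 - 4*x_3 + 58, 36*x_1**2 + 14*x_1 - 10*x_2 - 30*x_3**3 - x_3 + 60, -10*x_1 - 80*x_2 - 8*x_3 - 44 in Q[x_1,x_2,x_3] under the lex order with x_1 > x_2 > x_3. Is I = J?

Equality of ideals is decidable: compute both reduced Gröbner bases (unique for the ordering) and check whether they agree.
Buchberger on the first generating set:
f_1 = -10*x_2 - x_3 - 8, LT = x_2.
f_2 = 2*x_1 - 4, LT = x_1.
f_3 = -6*x_1**2 - 3*x_1 + 5*x_3**3 - 10, LT = x_1**2.

S(f_2,f_3): lcm = x_1**2. S = -5/2*x_1 + 5/6*x_3**3 - 5/3.
  leading term x_1: subtract (-5/4)·f_2 from -5/2*x_1 + 5/6*x_3**3 - 5/3 → 5/6*x_3**3 - 20/3
  leading term x_3**3: no divisor's leading term divides it; move 5/6*x_3**3 to the remainder.
  leading term 1: no divisor's leading term divides it; move -20/3 to the remainder.
  remainder 5/6*x_3**3 - 20/3 ≠ 0; add g_4 = 5/6*x_3**3 - 20/3 to the basis.

The other S-polynomials (S(f_1,f_2), S(f_1,f_3), S(f_1,g_4), S(f_2,g_4), S(f_3,g_4)) all reduce to 0 modulo the current basis, so we have a Gröbner basis.
Inter-reduce: drop elements whose leading term is divisible by another's, tail-reduce, and make monic.
Reduced Gröbner basis: {x_1 - 2, x_2 + 1/10*x_3 + 4/5, x_3**3 - 8}.

Buchberger on the second generating set:
h_1 = 54*x_1**2 + 27*x_1 - 40*x_2 - 45*x_3**3 - 4*x_3 + 58, LT = x_1**2.
h_2 = 36*x_1**2 + 14*x_1 - 10*x_2 - 30*x_3**3 - x_3 + 60, LT = x_1**2.
h_3 = -10*x_1 - 80*x_2 - 8*x_3 - 44, LT = x_1.

S(h_1,h_2): lcm = x_1**2. S = 1/9*x_1 - 25/54*x_2 - 5/108*x_3 - 16/27.
  leading term x_1: subtract (-1/90)·h_3 from 1/9*x_1 - 25/54*x_2 - 5/108*x_3 - 16/27 → -73/54*x_2 - 73/540*x_3 - 146/135
  leading term x_2: no divisor's leading term divides it; move -73/54*x_2 to the remainder.
  leading term x_3: no divisor's leading term divides it; move -73/540*x_3 to the remainder.
  leading term 1: no divisor's leading term divides it; move -146/135 to the remainder.
  remainder -73/54*x_2 - 73/540*x_3 - 146/135 ≠ 0; add k_4 = -73/54*x_2 - 73/540*x_3 - 146/135 to the basis.

S(h_1,h_3): lcm = x_1**2. S = -8*x_1*x_2 - 4/5*x_1*x_3 - 39/10*x_1 - 20/27*x_2 - 5/6*x_3**3 - 2/27*x_3 + 29/27.
  leading term x_1*x_2: subtract (4/5*x_2)·h_3 from -8*x_1*x_2 - 4/5*x_1*x_3 - 39/10*x_1 - 20/27*x_2 - 5/6*x_3**3 - 2/27*x_3 + 29/27 → -4/5*x_1*x_3 - 39/10*x_1 + 64*x_2**2 + 32/5*x_2*x_3 + 4652/135*x_2 - 5/6*x_3**3 - 2/27*x_3 + 29/27
  leading term x_1*x_3: subtract (2/25*x_3)·h_3 from -4/5*x_1*x_3 - 39/10*x_1 + 64*x_2**2 + 32/5*x_2*x_3 + 4652/135*x_2 - 5/6*x_3**3 - 2/27*x_3 + 29/27 → -39/10*x_1 + 64*x_2**2 + 64/5*x_2*x_3 + 4652/135*x_2 - 5/6*x_3**3 + 16/25*x_3**2 + 2326/675*x_3 + 29/27
  leading term x_1: subtract (39/100)·h_3 from -39/10*x_1 + 64*x_2**2 + 64/5*x_2*x_3 + 4652/135*x_2 - 5/6*x_3**3 + 16/25*x_3**2 + 2326/675*x_3 + 29/27 → 64*x_2**2 + 64/5*x_2*x_3 + 8864/135*x_2 - 5/6*x_3**3 + 16/25*x_3**2 + 4432/675*x_3 + 12308/675
  leading term x_2**2: subtract (-3456/73*x_2)·k_4 from 64*x_2**2 + 64/5*x_2*x_3 + 8864/135*x_2 - 5/6*x_3**3 + 16/25*x_3**2 + 4432/675*x_3 + 12308/675 → 32/5*x_2*x_3 + 1952/135*x_2 - 5/6*x_3**3 + 16/25*x_3**2 + 4432/675*x_3 + 12308/675
  leading term x_2*x_3: subtract (-1728/365*x_3)·k_4 from 32/5*x_2*x_3 + 1952/135*x_2 - 5/6*x_3**3 + 16/25*x_3**2 + 4432/675*x_3 + 12308/675 → 1952/135*x_2 - 5/6*x_3**3 + 976/675*x_3 + 12308/675
  leading term x_2: subtract (-3904/365)·k_4 from 1952/135*x_2 - 5/6*x_3**3 + 976/675*x_3 + 12308/675 → -5/6*x_3**3 + 20/3
  leading term x_3**3: no divisor's leading term divides it; move -5/6*x_3**3 to the remainder.
  leading term 1: no divisor's leading term divides it; move 20/3 to the remainder.
  remainder -5/6*x_3**3 + 20/3 ≠ 0; add k_5 = -5/6*x_3**3 + 20/3 to the basis.

The other S-polynomials (S(h_2,h_3), S(h_1,k_4), S(h_2,k_4), S(h_3,k_4), S(h_1,k_5), S(h_2,k_5), S(h_3,k_5), S(k_4,k_5)) all reduce to 0 modulo the current basis, so we have a Gröbner basis.
Inter-reduce: drop elements whose leading term is divisible by another's, tail-reduce, and make monic.
Reduced Gröbner basis: {x_1 - 2, x_2 + 1/10*x_3 + 4/5, x_3**3 - 8}.

Same reduced basis, so the two generating sets span the same ideal.

Yes, the ideals are equal.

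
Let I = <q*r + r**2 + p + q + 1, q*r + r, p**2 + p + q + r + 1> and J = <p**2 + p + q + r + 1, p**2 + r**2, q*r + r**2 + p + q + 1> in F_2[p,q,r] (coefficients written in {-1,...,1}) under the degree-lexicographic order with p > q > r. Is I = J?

Yes, the ideals are equal.

For a fixed monomial order, each ideal has a unique reduced Gröbner basis; comparing bases decides equality.
Buchberger on the first generating set:
f_1 = q*r + r**2 + p + q + 1, LT = q*r.
f_2 = q*r + r, LT = q*r.
f_3 = p**2 + p + q + r + 1, LT = p**2.

S(f_1,f_2): lcm = q*r. S = r**2 + p + q + r + 1.
  leading term r**2: no divisor's leading term divides it; move r**2 to the remainder.
  leading term p: no divisor's leading term divides it; move p to the remainder.
  leading term q: no divisor's leading term divides it; move q to the remainder.
  leading term r: no divisor's leading term divides it; move r to the remainder.
  leading term 1: no divisor's leading term divides it; move 1 to the remainder.
  remainder r**2 + p + q + r + 1 ≠ 0; add g_4 = r**2 + p + q + r + 1 to the basis.

S(f_1,g_4): lcm = q*r**2. S = r**3 + p*q + p*r + q**2 + q + r.
  leading term r**3: subtract (r)·g_4 from r**3 + p*q + p*r + q**2 + q + r → p*q + q**2 + q*r + r**2 + q
  leading term p*q: no divisor's leading term divides it; move p*q to the remainder.
  leading term q**2: no divisor's leading term divides it; move q**2 to the remainder.
  leading term q*r: subtract (1)·f_1 from q*r + r**2 + q → p + 1
  leading term p: no divisor's leading term divides it; move p to the remainder.
  leading term 1: no divisor's leading term divides it; move 1 to the remainder.
  remainder p*q + q**2 + p + 1 ≠ 0; add g_5 = p*q + q**2 + p + 1 to the basis.

S(f_3,g_5): lcm = p**2*q. S = p*q**2 + p**2 + p*q + q**2 + q*r + p + q.
  leading term p*q**2: subtract (q)·g_5 from p*q**2 + p**2 + p*q + q**2 + q*r + p + q → q**3 + p**2 + q**2 + q*r + p
  leading term q**3: no divisor's leading term divides it; move q**3 to the remainder.
  leading term p**2: subtract (1)·f_3 from p**2 + q**2 + q*r + p → q**2 + q*r + q + r + 1
  leading term q**2: no divisor's leading term divides it; move q**2 to the remainder.
  leading term q*r: subtract (1)·f_1 from q*r + q + r + 1 → r**2 + p + r
  leading term r**2: subtract (1)·g_4 from r**2 + p + r → q + 1
  leading term q: no divisor's leading term divides it; move q to the remainder.
  leading term 1: no divisor's leading term divides it; move 1 to the remainder.
  remainder q**3 + q**2 + q + 1 ≠ 0; add g_6 = q**3 + q**2 + q + 1 to the basis.

The other S-polynomials (S(f_1,f_3), S(f_2,f_3), S(f_2,g_4), S(f_3,g_4), S(f_1,g_5), S(f_2,g_5), S(g_4,g_5), S(f_1,g_6), S(f_2,g_6), S(f_3,g_6), S(g_4,g_6), S(g_5,g_6)) all reduce to 0 modulo the current basis, so we have a Gröbner basis.
Inter-reduce: drop elements whose leading term is divisible by another's, tail-reduce, and make monic.
Reduced Gröbner basis: {q**3 + q**2 + q + 1, p**2 + p + q + r + 1, p*q + q**2 + p + 1, q*r + r, r**2 + p + q + r + 1}.

Buchberger on the second generating set:
h_1 = p**2 + p + q + r + 1, LT = p**2.
h_2 = p**2 + r**2, LT = p**2.
h_3 = q*r + r**2 + p + q + 1, LT = q*r.

S(h_1,h_2): lcm = p**2. S = r**2 + p + q + r + 1.
  leading term r**2: no divisor's leading term divides it; move r**2 to the remainder.
  leading term p: no divisor's leading term divides it; move p to the remainder.
  leading term q: no divisor's leading term divides it; move q to the remainder.
  leading term r: no divisor's leading term divides it; move r to the remainder.
  leading term 1: no divisor's leading term divides it; move 1 to the remainder.
  remainder r**2 + p + q + r + 1 ≠ 0; add k_4 = r**2 + p + q + r + 1 to the basis.

S(h_3,k_4): lcm = q*r**2. S = r**3 + p*q + p*r + q**2 + q + r.
  leading term r**3: subtract (r)·k_4 from r**3 + p*q + p*r + q**2 + q + r → p*q + q**2 + q*r + r**2 + q
  leading term p*q: no divisor's leading term divides it; move p*q to the remainder.
  leading term q**2: no divisor's leading term divides it; move q**2 to the remainder.
  leading term q*r: subtract (1)·h_3 from q*r + r**2 + q → p + 1
  leading term p: no divisor's leading term divides it; move p to the remainder.
  leading term 1: no divisor's leading term divides it; move 1 to the remainder.
  remainder p*q + q**2 + p + 1 ≠ 0; add k_5 = p*q + q**2 + p + 1 to the basis.

S(h_1,k_5): lcm = p**2*q. S = p*q**2 + p**2 + p*q + q**2 + q*r + p + q.
  leading term p*q**2: subtract (q)·k_5 from p*q**2 + p**2 + p*q + q**2 + q*r + p + q → q**3 + p**2 + q**2 + q*r + p
  leading term q**3: no divisor's leading term divides it; move q**3 to the remainder.
  leading term p**2: subtract (1)·h_1 from p**2 + q**2 + q*r + p → q**2 + q*r + q + r + 1
  leading term q**2: no divisor's leading term divides it; move q**2 to the remainder.
  leading term q*r: subtract (1)·h_3 from q*r + q + r + 1 → r**2 + p + r
  leading term r**2: subtract (1)·k_4 from r**2 + p + r → q + 1
  leading term q: no divisor's leading term divides it; move q to the remainder.
  leading term 1: no divisor's leading term divides it; move 1 to the remainder.
  remainder q**3 + q**2 + q + 1 ≠ 0; add k_6 = q**3 + q**2 + q + 1 to the basis.

The other S-polynomials (S(h_1,h_3), S(h_2,h_3), S(h_1,k_4), S(h_2,k_4), S(h_2,k_5), S(h_3,k_5), S(k_4,k_5), S(h_1,k_6), S(h_2,k_6), S(h_3,k_6), S(k_4,k_6), S(k_5,k_6)) all reduce to 0 modulo the current basis, so we have a Gröbner basis.
Inter-reduce: drop elements whose leading term is divisible by another's, tail-reduce, and make monic.
Reduced Gröbner basis: {q**3 + q**2 + q + 1, p**2 + p + q + r + 1, p*q + q**2 + p + 1, q*r + r, r**2 + p + q + r + 1}.

The two bases agree; hence the ideals are identical.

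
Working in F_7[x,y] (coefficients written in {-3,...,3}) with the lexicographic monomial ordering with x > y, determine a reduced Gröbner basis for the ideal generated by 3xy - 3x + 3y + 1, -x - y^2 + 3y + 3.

f_1 = 3xy - 3x + 3y + 1, LT = xy.
f_2 = -x - y^2 + 3y + 3, LT = x.

S(f_1,f_2): lcm = xy. S = -x - y^3 + 3y^2 - 3y - 2.
  leading term x: subtract (1)·f_2 from -x - y^3 + 3y^2 - 3y - 2 → -y^3 - 3y^2 + y + 2
  leading term y^3: no divisor's leading term divides it; move -y^3 to the remainder.
  leading term y^2: no divisor's leading term divides it; move -3y^2 to the remainder.
  leading term y: no divisor's leading term divides it; move y to the remainder.
  leading term 1: no divisor's leading term divides it; move 2 to the remainder.
  remainder -y^3 - 3y^2 + y + 2 ≠ 0; add g_3 = -y^3 - 3y^2 + y + 2 to the basis.

The other S-polynomials (S(f_1,g_3), S(f_2,g_3)) all reduce to 0 modulo the current basis, so we have a Gröbner basis.
Inter-reduce: drop elements whose leading term is divisible by another's, tail-reduce, and make monic.

G = {x + y^2 - 3y - 3, y^3 + 3y^2 - y - 2}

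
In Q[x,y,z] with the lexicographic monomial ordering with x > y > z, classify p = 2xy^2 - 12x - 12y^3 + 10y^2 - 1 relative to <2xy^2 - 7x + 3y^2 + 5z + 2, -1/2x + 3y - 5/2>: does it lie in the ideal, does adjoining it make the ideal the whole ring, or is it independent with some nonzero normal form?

2xy^2 - 12x - 12y^3 + 10y^2 - 1 is independent of I; its normal form modulo I is -72y + 59.

First compute the reduced Gröbner basis of I by Buchberger's algorithm.
f_1 = 2xy^2 - 7x + 3y^2 + 5z + 2, LT = xy^2.
f_2 = -1/2x + 3y - 5/2, LT = x.

S(f_1,f_2): lcm = xy^2. S = -7/2x + 6y^3 - 7/2y^2 + 5/2z + 1.
  leading term x: subtract (7)·f_2 from -7/2x + 6y^3 - 7/2y^2 + 5/2z + 1 → 6y^3 - 7/2y^2 - 21y + 5/2z + 37/2
  leading term y^3: no divisor's leading term divides it; move 6y^3 to the remainder.
  leading term y^2: no divisor's leading term divides it; move -7/2y^2 to the remainder.
  leading term y: no divisor's leading term divides it; move -21y to the remainder.
  leading term z: no divisor's leading term divides it; move 5/2z to the remainder.
  leading term 1: no divisor's leading term divides it; move 37/2 to the remainder.
  remainder 6y^3 - 7/2y^2 - 21y + 5/2z + 37/2 ≠ 0; add h_3 = 6y^3 - 7/2y^2 - 21y + 5/2z + 37/2 to the basis.

The other S-polynomials (S(f_1,h_3), S(f_2,h_3)) all reduce to 0 modulo the current basis, so we have a Gröbner basis.
Inter-reduce: drop elements whose leading term is divisible by another's, tail-reduce, and make monic.
Reduced Gröbner basis: {x - 6y + 5, y^3 - 7/12y^2 - 7/2y + 5/12z + 37/12}.
Label its elements g_1 = x - 6y + 5, g_2 = y^3 - 7/12y^2 - 7/2y + 5/12z + 37/12.

Reduce p = 2xy^2 - 12x - 12y^3 + 10y^2 - 1 modulo G:
  leading term xy^2: subtract (2y^2)·g_1 from 2xy^2 - 12x - 12y^3 + 10y^2 - 1 → -12x - 1
  leading term x: subtract (-12)·g_1 from -12x - 1 → -72y + 59
  leading term y: no divisor's leading term divides it; move -72y to the remainder.
  leading term 1: no divisor's leading term divides it; move 59 to the remainder.
  normal form = -72y + 59.
The normal form is nonzero, so p ∉ I. Since p minus its normal form lies in I, I + (p) = I + (r) where r = -72y + 59; decide whether this ideal is the whole ring.
Run Buchberger on G together with r (pairs among the g_i already reduce to 0 since G is a Gröbner basis):
g_1 = x - 6y + 5, LT = x.
g_2 = y^3 - 7/12y^2 - 7/2y + 5/12z + 37/12, LT = y^3.
r = -72y + 59, LT = y.

S(g_2,r): lcm = y^3. S = 17/72y^2 - 7/2y + 5/12z + 37/12.
  leading term y^2: subtract (-17/5184y)·r from 17/72y^2 - 7/2y + 5/12z + 37/12 → -17141/5184y + 5/12z + 37/12
  leading term y: subtract (17141/373248)·r from -17141/5184y + 5/12z + 37/12 → 5/12z + 139529/373248
  leading term z: no divisor's leading term divides it; move 5/12z to the remainder.
  leading term 1: no divisor's leading term divides it; move 139529/373248 to the remainder.
  remainder 5/12z + 139529/373248 ≠ 0; add m_4 = 5/12z + 139529/373248 to the basis.

The other S-polynomials (S(g_1,g_2), S(g_1,r), S(g_1,m_4), S(g_2,m_4), S(r,m_4)) all reduce to 0 modulo the current basis, so we have a Gröbner basis.
Inter-reduce: drop elements whose leading term is divisible by another's, tail-reduce, and make monic.
Reduced Gröbner basis: {x + 1/12, y - 59/72, z + 139529/155520}.
The reduced Gröbner basis of I + (p) is {x + 1/12, y - 59/72, z + 139529/155520} ≠ {1}, a proper ideal, so the enlarged system stays consistent: p is independent of I, with normal form -72y + 59.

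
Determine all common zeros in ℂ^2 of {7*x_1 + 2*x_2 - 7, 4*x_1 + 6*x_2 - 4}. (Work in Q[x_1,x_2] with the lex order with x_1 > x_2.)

Compute a lex Gröbner basis by Buchberger's algorithm.
f_1 = 7*x_1 + 2*x_2 - 7, LT = x_1.
f_2 = 4*x_1 + 6*x_2 - 4, LT = x_1.

S(f_1,f_2): lcm = x_1. S = -17/14*x_2.
  leading term x_2: no divisor's leading term divides it; move -17/14*x_2 to the remainder.
  remainder -17/14*x_2 ≠ 0; add h_3 = -17/14*x_2 to the basis.

The other S-polynomials (S(f_1,h_3), S(f_2,h_3)) all reduce to 0 modulo the current basis, so we have a Gröbner basis.
Inter-reduce: drop elements whose leading term is divisible by another's, tail-reduce, and make monic.
Reduced Gröbner basis: {x_1 - 1, x_2}.

The lex basis is triangular: the last element involves only x_2. Solving x_2 = 0 gives x_2 ∈ {0}; substituting each value into the earlier elements determines the remaining variables.
  x_2 = 0: the earlier basis element becomes x_1 - 1 = 0, giving x_1 = 1 — point (1, 0).
Substituting each solution back into the original system confirms all equations vanish.

{(1, 0)}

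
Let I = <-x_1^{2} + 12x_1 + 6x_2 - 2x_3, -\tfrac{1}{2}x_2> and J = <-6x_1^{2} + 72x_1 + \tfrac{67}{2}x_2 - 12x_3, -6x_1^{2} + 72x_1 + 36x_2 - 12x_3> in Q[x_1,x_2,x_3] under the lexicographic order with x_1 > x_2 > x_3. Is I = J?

Yes, the ideals are equal.

Equality of ideals is decidable: compute both reduced Gröbner bases (unique for the ordering) and check whether they agree.
Buchberger on the first generating set:
f_1 = -x_1^{2} + 12x_1 + 6x_2 - 2x_3, LT = x_1^{2}.
f_2 = -\tfrac{1}{2}x_2, LT = x_2.

The S-polynomials (S(f_1,f_2)) all reduce to 0 modulo the current basis, so we have a Gröbner basis.
Inter-reduce: drop elements whose leading term is divisible by another's, tail-reduce, and make monic.
Reduced Gröbner basis: {x_1^{2} - 12x_1 + 2x_3, x_2}.

Buchberger on the second generating set:
h_1 = -6x_1^{2} + 72x_1 + \tfrac{67}{2}x_2 - 12x_3, LT = x_1^{2}.
h_2 = -6x_1^{2} + 72x_1 + 36x_2 - 12x_3, LT = x_1^{2}.

S(h_1,h_2): lcm = x_1^{2}. S = \tfrac{5}{12}x_2.
  leading term x_2: no divisor's leading term divides it; move \tfrac{5}{12}x_2 to the remainder.
  remainder \tfrac{5}{12}x_2 ≠ 0; add k_3 = \tfrac{5}{12}x_2 to the basis.

The other S-polynomials (S(h_1,k_3), S(h_2,k_3)) all reduce to 0 modulo the current basis, so we have a Gröbner basis.
Inter-reduce: drop elements whose leading term is divisible by another's, tail-reduce, and make monic.
Reduced Gröbner basis: {x_1^{2} - 12x_1 + 2x_3, x_2}.

Same reduced basis, so the two generating sets span the same ideal.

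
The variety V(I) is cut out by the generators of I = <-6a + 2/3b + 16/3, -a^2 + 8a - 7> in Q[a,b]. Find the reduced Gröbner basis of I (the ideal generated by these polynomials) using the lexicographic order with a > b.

G = {a - 1/9b - 8/9, b^2 - 56b + 55}

Buchberger's algorithm terminates because the ascending chain of leading-term ideals stabilizes.

f_1 = -6a + 2/3b + 16/3, LT = a.
f_2 = -a^2 + 8a - 7, LT = a^2.

S(f_1,f_2): lcm = a^2. S = -1/9ab + 64/9a - 7.
  leading term ab: subtract (1/54b)·f_1 from -1/9ab + 64/9a - 7 → 64/9a - 1/81b^2 - 8/81b - 7
  leading term a: subtract (-32/27)·f_1 from 64/9a - 1/81b^2 - 8/81b - 7 → -1/81b^2 + 56/81b - 55/81
  leading term b^2: no divisor's leading term divides it; move -1/81b^2 to the remainder.
  leading term b: no divisor's leading term divides it; move 56/81b to the remainder.
  leading term 1: no divisor's leading term divides it; move -55/81 to the remainder.
  remainder -1/81b^2 + 56/81b - 55/81 ≠ 0; add g_3 = -1/81b^2 + 56/81b - 55/81 to the basis.

The other S-polynomials (S(f_1,g_3), S(f_2,g_3)) all reduce to 0 modulo the current basis, so we have a Gröbner basis.
Inter-reduce: drop elements whose leading term is divisible by another's, tail-reduce, and make monic.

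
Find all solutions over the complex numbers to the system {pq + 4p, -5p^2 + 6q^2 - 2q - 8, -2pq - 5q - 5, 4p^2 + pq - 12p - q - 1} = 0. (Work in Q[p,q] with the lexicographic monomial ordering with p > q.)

Compute a lex Gröbner basis by Buchberger's algorithm.
f_1 = pq + 4p, LT = pq.
f_2 = -5p^2 + 6q^2 - 2q - 8, LT = p^2.
f_3 = -2pq - 5q - 5, LT = pq.
f_4 = 4p^2 + pq - 12p - q - 1, LT = p^2.

S(f_1,f_2): lcm = p^2q. S = 4p^2 + 6/5q^3 - 2/5q^2 - 8/5q.
  leading term p^2: subtract (-4/5)·f_2 from 4p^2 + 6/5q^3 - 2/5q^2 - 8/5q → 6/5q^3 + 22/5q^2 - 16/5q - 32/5
  leading term q^3: no divisor's leading term divides it; move 6/5q^3 to the remainder.
  leading term q^2: no divisor's leading term divides it; move 22/5q^2 to the remainder.
  leading term q: no divisor's leading term divides it; move -16/5q to the remainder.
  leading term 1: no divisor's leading term divides it; move -32/5 to the remainder.
  remainder 6/5q^3 + 22/5q^2 - 16/5q - 32/5 ≠ 0; add h_5 = 6/5q^3 + 22/5q^2 - 16/5q - 32/5 to the basis.

S(f_1,f_3): lcm = pq. S = 4p - 5/2q - 5/2.
  leading term p: no divisor's leading term divides it; move 4p to the remainder.
  leading term q: no divisor's leading term divides it; move -5/2q to the remainder.
  leading term 1: no divisor's leading term divides it; move -5/2 to the remainder.
  remainder 4p - 5/2q - 5/2 ≠ 0; add h_6 = 4p - 5/2q - 5/2 to the basis.

S(f_1,f_4): lcm = p^2q. S = 4p^2 - 1/4pq^2 + 3pq + 1/4q^2 + 1/4q.
  leading term p^2: subtract (-4/5)·f_2 from 4p^2 - 1/4pq^2 + 3pq + 1/4q^2 + 1/4q → -1/4pq^2 + 3pq + 101/20q^2 - 27/20q - 32/5
  leading term pq^2: subtract (-1/4q)·f_1 from -1/4pq^2 + 3pq + 101/20q^2 - 27/20q - 32/5 → 4pq + 101/20q^2 - 27/20q - 32/5
  leading term pq: subtract (4)·f_1 from 4pq + 101/20q^2 - 27/20q - 32/5 → -16p + 101/20q^2 - 27/20q - 32/5
  leading term p: subtract (-4)·h_6 from -16p + 101/20q^2 - 27/20q - 32/5 → 101/20q^2 - 227/20q - 82/5
  leading term q^2: no divisor's leading term divides it; move 101/20q^2 to the remainder.
  leading term q: no divisor's leading term divides it; move -227/20q to the remainder.
  leading term 1: no divisor's leading term divides it; move -82/5 to the remainder.
  remainder 101/20q^2 - 227/20q - 82/5 ≠ 0; add h_7 = 101/20q^2 - 227/20q - 82/5 to the basis.

S(f_2,f_3): lcm = p^2q. S = -5/2pq - 5/2p - 6/5q^3 + 2/5q^2 + 8/5q.
  leading term pq: subtract (-5/2)·f_1 from -5/2pq - 5/2p - 6/5q^3 + 2/5q^2 + 8/5q → 15/2p - 6/5q^3 + 2/5q^2 + 8/5q
  leading term p: subtract (15/8)·h_6 from 15/2p - 6/5q^3 + 2/5q^2 + 8/5q → -6/5q^3 + 2/5q^2 + 503/80q + 75/16
  leading term q^3: subtract (-1)·h_5 from -6/5q^3 + 2/5q^2 + 503/80q + 75/16 → 24/5q^2 + 247/80q - 137/80
  leading term q^2: subtract (96/101)·h_7 from 24/5q^2 + 247/80q - 137/80 → 22423/1616q + 22423/1616
  leading term q: no divisor's leading term divides it; move 22423/1616q to the remainder.
  leading term 1: no divisor's leading term divides it; move 22423/1616 to the remainder.
  remainder 22423/1616q + 22423/1616 ≠ 0; add h_8 = 22423/1616q + 22423/1616 to the basis.

The other S-polynomials (S(f_2,f_4), S(f_3,f_4), S(f_1,h_5), S(f_2,h_5), S(f_3,h_5), S(f_4,h_5), S(f_1,h_6), S(f_2,h_6), S(f_3,h_6), S(f_4,h_6), S(h_5,h_6), S(f_1,h_7), S(f_2,h_7), S(f_3,h_7), S(f_4,h_7), S(h_5,h_7), S(h_6,h_7), S(f_1,h_8), S(f_2,h_8), S(f_3,h_8), S(f_4,h_8), S(h_5,h_8), S(h_6,h_8), S(h_7,h_8)) all reduce to 0 modulo the current basis, so we have a Gröbner basis.
Inter-reduce: drop elements whose leading term is divisible by another's, tail-reduce, and make monic.
Reduced Gröbner basis: {p, q + 1}.

From the last basis element, q + 1 = 0, so q takes values in {-1}. Each choice, substituted upward through the basis, yields the corresponding point(s) of the solution set.
  q = -1: the earlier basis element becomes p = 0, giving p = 0 — point (0, -1).
Check: every point annihilates each of the original generators.
Zero-dimensionality of the ideal guarantees finitely many solutions over ℂ.

{(0, -1)}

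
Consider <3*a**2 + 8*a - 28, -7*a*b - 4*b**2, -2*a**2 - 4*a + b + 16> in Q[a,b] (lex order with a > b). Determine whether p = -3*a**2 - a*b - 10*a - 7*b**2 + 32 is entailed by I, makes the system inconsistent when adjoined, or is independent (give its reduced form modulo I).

First compute the reduced Gröbner basis of I by Buchberger's algorithm.
f_1 = 3*a**2 + 8*a - 28, LT = a**2.
f_2 = -7*a*b - 4*b**2, LT = a*b.
f_3 = -2*a**2 - 4*a + b + 16, LT = a**2.

S(f_1,f_2): lcm = a**2*b. S = -4/7*a*b**2 + 8/3*a*b - 28/3*b.
  leading term a*b**2: subtract (4/49*b)·f_2 from -4/7*a*b**2 + 8/3*a*b - 28/3*b → 8/3*a*b + 16/49*b**3 - 28/3*b
  leading term a*b: subtract (-8/21)·f_2 from 8/3*a*b + 16/49*b**3 - 28/3*b → 16/49*b**3 - 32/21*b**2 - 28/3*b
  leading term b**3: no divisor's leading term divides it; move 16/49*b**3 to the remainder.
  leading term b**2: no divisor's leading term divides it; move -32/21*b**2 to the remainder.
  leading term b: no divisor's leading term divides it; move -28/3*b to the remainder.
  remainder 16/49*b**3 - 32/21*b**2 - 28/3*b ≠ 0; add h_4 = 16/49*b**3 - 32/21*b**2 - 28/3*b to the basis.

S(f_1,f_3): lcm = a**2. S = 2/3*a + 1/2*b - 4/3.
  leading term a: no divisor's leading term divides it; move 2/3*a to the remainder.
  leading term b: no divisor's leading term divides it; move 1/2*b to the remainder.
  leading term 1: no divisor's leading term divides it; move -4/3 to the remainder.
  remainder 2/3*a + 1/2*b - 4/3 ≠ 0; add h_5 = 2/3*a + 1/2*b - 4/3 to the basis.

S(f_2,f_3): lcm = a**2*b. S = 4/7*a*b**2 - 2*a*b + 1/2*b**2 + 8*b.
  leading term a*b**2: subtract (-4/49*b)·f_2 from 4/7*a*b**2 - 2*a*b + 1/2*b**2 + 8*b → -2*a*b - 16/49*b**3 + 1/2*b**2 + 8*b
  leading term a*b: subtract (2/7)·f_2 from -2*a*b - 16/49*b**3 + 1/2*b**2 + 8*b → -16/49*b**3 + 23/14*b**2 + 8*b
  leading term b**3: subtract (-1)·h_4 from -16/49*b**3 + 23/14*b**2 + 8*b → 5/42*b**2 - 4/3*b
  leading term b**2: no divisor's leading term divides it; move 5/42*b**2 to the remainder.
  leading term b: no divisor's leading term divides it; move -4/3*b to the remainder.
  remainder 5/42*b**2 - 4/3*b ≠ 0; add h_6 = 5/42*b**2 - 4/3*b to the basis.

S(f_1,h_5): lcm = a**2. S = -3/4*a*b + 14/3*a - 28/3.
  leading term a*b: subtract (3/28)·f_2 from -3/4*a*b + 14/3*a - 28/3 → 14/3*a + 3/7*b**2 - 28/3
  leading term a: subtract (7)·h_5 from 14/3*a + 3/7*b**2 - 28/3 → 3/7*b**2 - 7/2*b
  leading term b**2: subtract (18/5)·h_6 from 3/7*b**2 - 7/2*b → 13/10*b
  leading term b: no divisor's leading term divides it; move 13/10*b to the remainder.
  remainder 13/10*b ≠ 0; add h_7 = 13/10*b to the basis.

The other S-polynomials (S(f_1,h_4), S(f_2,h_4), S(f_3,h_4), S(f_2,h_5), S(f_3,h_5), S(h_4,h_5), S(f_1,h_6), S(f_2,h_6), S(f_3,h_6), S(h_4,h_6), S(h_5,h_6), S(f_1,h_7), S(f_2,h_7), S(f_3,h_7), S(h_4,h_7), S(h_5,h_7), S(h_6,h_7)) all reduce to 0 modulo the current basis, so we have a Gröbner basis.
Inter-reduce: drop elements whose leading term is divisible by another's, tail-reduce, and make monic.
Reduced Gröbner basis: {a - 2, b}.
Label its elements g_1 = a - 2, g_2 = b.

Reduce p = -3*a**2 - a*b - 10*a - 7*b**2 + 32 modulo G:
  leading term a**2: subtract (-3*a)·g_1 from -3*a**2 - a*b - 10*a - 7*b**2 + 32 → -a*b - 16*a - 7*b**2 + 32
  leading term a*b: subtract (-b)·g_1 from -a*b - 16*a - 7*b**2 + 32 → -16*a - 7*b**2 - 2*b + 32
  leading term a: subtract (-16)·g_1 from -16*a - 7*b**2 - 2*b + 32 → -7*b**2 - 2*b
  leading term b**2: subtract (-7*b)·g_2 from -7*b**2 - 2*b → -2*b
  leading term b: subtract (-2)·g_2 from -2*b → 0
  normal form = 0.
Since the normal form is 0, p ∈ I.

-3*a**2 - a*b - 10*a - 7*b**2 + 32 lies in I (it reduces to 0).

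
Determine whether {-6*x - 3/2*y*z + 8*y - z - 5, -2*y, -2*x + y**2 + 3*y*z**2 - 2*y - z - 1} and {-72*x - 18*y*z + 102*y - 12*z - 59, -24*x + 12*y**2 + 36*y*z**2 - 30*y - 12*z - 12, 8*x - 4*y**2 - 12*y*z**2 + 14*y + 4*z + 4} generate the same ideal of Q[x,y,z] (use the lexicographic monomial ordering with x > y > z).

No, the ideals differ.

For a fixed monomial order, each ideal has a unique reduced Gröbner basis; comparing bases decides equality.
Buchberger on the first generating set:
f_1 = -6*x - 3/2*y*z + 8*y - z - 5, LT = x.
f_2 = -2*y, LT = y.
f_3 = -2*x + y**2 + 3*y*z**2 - 2*y - z - 1, LT = x.

S(f_1,f_3): lcm = x. S = 1/2*y**2 + 3/2*y*z**2 + 1/4*y*z - 7/3*y - 1/3*z + 1/3.
  leading term y**2: subtract (-1/4*y)·f_2 from 1/2*y**2 + 3/2*y*z**2 + 1/4*y*z - 7/3*y - 1/3*z + 1/3 → 3/2*y*z**2 + 1/4*y*z - 7/3*y - 1/3*z + 1/3
  leading term y*z**2: subtract (-3/4*z**2)·f_2 from 3/2*y*z**2 + 1/4*y*z - 7/3*y - 1/3*z + 1/3 → 1/4*y*z - 7/3*y - 1/3*z + 1/3
  leading term y*z: subtract (-1/8*z)·f_2 from 1/4*y*z - 7/3*y - 1/3*z + 1/3 → -7/3*y - 1/3*z + 1/3
  leading term y: subtract (7/6)·f_2 from -7/3*y - 1/3*z + 1/3 → -1/3*z + 1/3
  leading term z: no divisor's leading term divides it; move -1/3*z to the remainder.
  leading term 1: no divisor's leading term divides it; move 1/3 to the remainder.
  remainder -1/3*z + 1/3 ≠ 0; add g_4 = -1/3*z + 1/3 to the basis.

The other S-polynomials (S(f_1,f_2), S(f_2,f_3), S(f_1,g_4), S(f_2,g_4), S(f_3,g_4)) all reduce to 0 modulo the current basis, so we have a Gröbner basis.
Inter-reduce: drop elements whose leading term is divisible by another's, tail-reduce, and make monic.
Reduced Gröbner basis: {x + 1, y, z - 1}.

Buchberger on the second generating set:
h_1 = -72*x - 18*y*z + 102*y - 12*z - 59, LT = x.
h_2 = -24*x + 12*y**2 + 36*y*z**2 - 30*y - 12*z - 12, LT = x.
h_3 = 8*x - 4*y**2 - 12*y*z**2 + 14*y + 4*z + 4, LT = x.

S(h_1,h_2): lcm = x. S = 1/2*y**2 + 3/2*y*z**2 + 1/4*y*z - 8/3*y - 1/3*z + 23/72.
  leading term y**2: no divisor's leading term divides it; move 1/2*y**2 to the remainder.
  leading term y*z**2: no divisor's leading term divides it; move 3/2*y*z**2 to the remainder.
  leading term y*z: no divisor's leading term divides it; move 1/4*y*z to the remainder.
  leading term y: no divisor's leading term divides it; move -8/3*y to the remainder.
  leading term z: no divisor's leading term divides it; move -1/3*z to the remainder.
  leading term 1: no divisor's leading term divides it; move 23/72 to the remainder.
  remainder 1/2*y**2 + 3/2*y*z**2 + 1/4*y*z - 8/3*y - 1/3*z + 23/72 ≠ 0; add k_4 = 1/2*y**2 + 3/2*y*z**2 + 1/4*y*z - 8/3*y - 1/3*z + 23/72 to the basis.

S(h_1,h_3): lcm = x. S = 1/2*y**2 + 3/2*y*z**2 + 1/4*y*z - 19/6*y - 1/3*z + 23/72.
  leading term y**2: subtract (1)·k_4 from 1/2*y**2 + 3/2*y*z**2 + 1/4*y*z - 19/6*y - 1/3*z + 23/72 → -1/2*y
  leading term y: no divisor's leading term divides it; move -1/2*y to the remainder.
  remainder -1/2*y ≠ 0; add k_5 = -1/2*y to the basis.

S(k_4,k_5): lcm = y**2. S = 3*y*z**2 + 1/2*y*z - 16/3*y - 2/3*z + 23/36.
  leading term y*z**2: subtract (-6*z**2)·k_5 from 3*y*z**2 + 1/2*y*z - 16/3*y - 2/3*z + 23/36 → 1/2*y*z - 16/3*y - 2/3*z + 23/36
  leading term y*z: subtract (-z)·k_5 from 1/2*y*z - 16/3*y - 2/3*z + 23/36 → -16/3*y - 2/3*z + 23/36
  leading term y: subtract (32/3)·k_5 from -16/3*y - 2/3*z + 23/36 → -2/3*z + 23/36
  leading term z: no divisor's leading term divides it; move -2/3*z to the remainder.
  leading term 1: no divisor's leading term divides it; move 23/36 to the remainder.
  remainder -2/3*z + 23/36 ≠ 0; add k_6 = -2/3*z + 23/36 to the basis.

The other S-polynomials (S(h_2,h_3), S(h_1,k_4), S(h_2,k_4), S(h_3,k_4), S(h_1,k_5), S(h_2,k_5), S(h_3,k_5), S(h_1,k_6), S(h_2,k_6), S(h_3,k_6), S(k_4,k_6), S(k_5,k_6)) all reduce to 0 modulo the current basis, so we have a Gröbner basis.
Inter-reduce: drop elements whose leading term is divisible by another's, tail-reduce, and make monic.
Reduced Gröbner basis: {x + 47/48, y, z - 23/24}.

These differ, so the ideals are not equal.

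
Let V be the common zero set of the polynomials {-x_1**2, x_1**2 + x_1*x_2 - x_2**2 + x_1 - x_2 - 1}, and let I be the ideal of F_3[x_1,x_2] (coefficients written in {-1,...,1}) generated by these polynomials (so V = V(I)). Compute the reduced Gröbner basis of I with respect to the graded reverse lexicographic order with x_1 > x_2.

f_1 = -x_1**2, LT = x_1**2.
f_2 = x_1**2 + x_1*x_2 - x_2**2 + x_1 - x_2 - 1, LT = x_1**2.

S(f_1,f_2): lcm = x_1**2. S = -x_1*x_2 + x_2**2 - x_1 + x_2 + 1.
  leading term x_1*x_2: no divisor's leading term divides it; move -x_1*x_2 to the remainder.
  leading term x_2**2: no divisor's leading term divides it; move x_2**2 to the remainder.
  leading term x_1: no divisor's leading term divides it; move -x_1 to the remainder.
  leading term x_2: no divisor's leading term divides it; move x_2 to the remainder.
  leading term 1: no divisor's leading term divides it; move 1 to the remainder.
  remainder -x_1*x_2 + x_2**2 - x_1 + x_2 + 1 ≠ 0; add g_3 = -x_1*x_2 + x_2**2 - x_1 + x_2 + 1 to the basis.

S(f_1,g_3): lcm = x_1**2*x_2. S = x_1*x_2**2 - x_1**2 + x_1*x_2 + x_1.
  leading term x_1*x_2**2: subtract (-x_2)·g_3 from x_1*x_2**2 - x_1**2 + x_1*x_2 + x_1 → x_2**3 - x_1**2 + x_2**2 + x_1 + x_2
  leading term x_2**3: no divisor's leading term divides it; move x_2**3 to the remainder.
  leading term x_1**2: subtract (1)·f_1 from -x_1**2 + x_2**2 + x_1 + x_2 → x_2**2 + x_1 + x_2
  leading term x_2**2: no divisor's leading term divides it; move x_2**2 to the remainder.
  leading term x_1: no divisor's leading term divides it; move x_1 to the remainder.
  leading term x_2: no divisor's leading term divides it; move x_2 to the remainder.
  remainder x_2**3 + x_2**2 + x_1 + x_2 ≠ 0; add g_4 = x_2**3 + x_2**2 + x_1 + x_2 to the basis.

The other S-polynomials (S(f_2,g_3), S(f_1,g_4), S(f_2,g_4), S(g_3,g_4)) all reduce to 0 modulo the current basis, so we have a Gröbner basis.
Inter-reduce: drop elements whose leading term is divisible by another's, tail-reduce, and make monic.

G = {x_2**3 + x_2**2 + x_1 + x_2, x_1**2, x_1*x_2 - x_2**2 + x_1 - x_2 - 1}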